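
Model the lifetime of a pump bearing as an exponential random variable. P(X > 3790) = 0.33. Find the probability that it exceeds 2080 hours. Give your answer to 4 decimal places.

0.5442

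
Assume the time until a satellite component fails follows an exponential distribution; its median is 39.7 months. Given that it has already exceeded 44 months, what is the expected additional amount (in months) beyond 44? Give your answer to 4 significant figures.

For an exponential, median = ln(2)/λ, so λ = ln 2 / 39.7 = 0.0174596 per month.
By memorylessness, the remaining amount past any threshold is again Exp(λ) with mean 1/λ = 57.275 months.

57.27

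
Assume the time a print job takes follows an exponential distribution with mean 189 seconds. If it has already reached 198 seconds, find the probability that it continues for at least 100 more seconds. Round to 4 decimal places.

The rate is λ = 1/189 = 0.00529101 per second.
P(X > s+t | X > s) = e^(−λ(s+t))/e^(−λs) = e^(−λt), independent of s = 198.
P(X > 100) = e^(−0.5291) ≈ 0.5891.

0.5891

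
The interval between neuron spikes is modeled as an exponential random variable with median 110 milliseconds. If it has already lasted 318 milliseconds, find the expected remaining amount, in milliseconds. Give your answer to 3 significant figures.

For an exponential, median = ln(2)/λ, so λ = ln 2 / 110 = 0.00630134 per millisecond.
By memorylessness, the remaining amount past any threshold is again Exp(λ) with mean 1/λ = 158.696 milliseconds.

159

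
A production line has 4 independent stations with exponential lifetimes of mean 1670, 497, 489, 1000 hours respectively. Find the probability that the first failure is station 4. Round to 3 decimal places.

0.177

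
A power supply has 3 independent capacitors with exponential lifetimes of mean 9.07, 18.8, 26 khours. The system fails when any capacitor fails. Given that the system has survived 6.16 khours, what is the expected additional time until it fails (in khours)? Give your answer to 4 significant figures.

4.953

First-failure rate Σλ = 1/9.07 + 1/18.8 + 1/26 = 0.201907.
By memorylessness the expected residual is 1/Σλ = 4.95278 khours, regardless of the 6.16 already elapsed.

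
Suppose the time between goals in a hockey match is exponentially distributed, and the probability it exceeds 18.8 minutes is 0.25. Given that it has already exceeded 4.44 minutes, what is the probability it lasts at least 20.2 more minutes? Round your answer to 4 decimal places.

0.2255

From e^(−λ·18.8) = 0.25, λ = −ln(0.25)/18.8 = 0.0737391.
Memoryless: P(X > 4.44+20.2 | X > 4.44) = P(X > 20.2) = e^(−0.0737391·20.2) ≈ 0.2255.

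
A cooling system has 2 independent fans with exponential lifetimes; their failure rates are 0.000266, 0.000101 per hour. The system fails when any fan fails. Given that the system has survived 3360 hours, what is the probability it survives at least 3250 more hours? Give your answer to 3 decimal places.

0.303

Time to first failure ~ Exp(Σλ) with Σλ = 0.000367.
By memorylessness, P(T > 3360+3250 | T > 3360) = P(T > 3250) = e^(−0.000367·3250) ≈ 0.303.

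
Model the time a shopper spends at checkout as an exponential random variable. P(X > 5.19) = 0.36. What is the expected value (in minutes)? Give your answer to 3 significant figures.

5.08

e^(−λ·5.19) = 0.36 ⇒ λ = −ln(0.36)/5.19 = 0.19685.
Mean = 1/λ = 5.08001 minutes.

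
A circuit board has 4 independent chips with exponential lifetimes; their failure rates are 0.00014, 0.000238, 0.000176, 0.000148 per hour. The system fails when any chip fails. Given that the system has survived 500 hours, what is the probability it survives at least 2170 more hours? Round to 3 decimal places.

0.218

Time to first failure ~ Exp(Σλ) with Σλ = 0.000702.
By memorylessness, P(T > 500+2170 | T > 500) = P(T > 2170) = e^(−0.000702·2170) ≈ 0.218.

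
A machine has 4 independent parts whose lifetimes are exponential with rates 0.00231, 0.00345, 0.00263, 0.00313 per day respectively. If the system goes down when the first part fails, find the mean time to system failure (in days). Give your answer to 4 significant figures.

The time to first failure is exponential with rate Σλ = 0.00231 + 0.00345 + 0.00263 + 0.00313 = 0.01152.
E[min] = 1/Σλ = 1/0.01152 = 86.8056 days.

86.81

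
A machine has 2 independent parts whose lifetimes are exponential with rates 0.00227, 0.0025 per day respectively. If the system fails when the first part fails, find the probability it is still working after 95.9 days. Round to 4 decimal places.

The time to first failure is exponential with rate Σλ = 0.00227 + 0.0025 = 0.00477.
P(min > 95.9) = e^(−0.00477·95.9) = e^(−0.45744) ≈ 0.6329.

0.6329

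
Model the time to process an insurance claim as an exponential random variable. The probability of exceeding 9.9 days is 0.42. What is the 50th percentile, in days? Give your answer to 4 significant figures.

e^(−λ·9.9) = 0.42 ⇒ λ = −ln(0.42)/9.9 = 0.0876263.
50th percentile: 1 − e^(−λt) = 0.5, t = −ln(0.5)/λ = 7.91026 days.

7.910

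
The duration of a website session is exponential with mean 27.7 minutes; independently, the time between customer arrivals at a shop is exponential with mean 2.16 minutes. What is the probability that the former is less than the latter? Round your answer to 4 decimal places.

λ_1 = 1/27.7 = 0.0361011, λ_2 = 1/2.16 = 0.462963.
For independent exponentials, P(the former < the latter) = λ_1/(λ_1+λ_2) = 0.0361011/0.499064 ≈ 0.0723.

0.0723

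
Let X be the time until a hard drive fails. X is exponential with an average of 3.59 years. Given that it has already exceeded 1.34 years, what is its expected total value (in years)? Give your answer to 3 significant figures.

4.93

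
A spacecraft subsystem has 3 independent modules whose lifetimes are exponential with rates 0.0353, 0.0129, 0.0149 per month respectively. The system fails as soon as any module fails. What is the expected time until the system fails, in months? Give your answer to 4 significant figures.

15.85

The time to first failure is exponential with rate Σλ = 0.0353 + 0.0129 + 0.0149 = 0.0631.
E[min] = 1/Σλ = 1/0.0631 = 15.8479 months.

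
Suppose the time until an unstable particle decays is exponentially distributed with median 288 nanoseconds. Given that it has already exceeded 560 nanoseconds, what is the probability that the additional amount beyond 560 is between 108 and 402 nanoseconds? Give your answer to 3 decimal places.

For an exponential, median = ln(2)/λ, so λ = ln 2 / 288 = 0.00240676 per nanosecond.
Memoryless: the residual past 560 is again Exp(λ).
P(108 < residual < 402) = e^(−λ·108) − e^(−λ·402) = 0.77111 − 0.38003 ≈ 0.391.

0.391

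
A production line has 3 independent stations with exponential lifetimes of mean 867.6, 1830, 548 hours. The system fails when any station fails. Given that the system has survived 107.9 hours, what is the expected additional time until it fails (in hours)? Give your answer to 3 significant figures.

284

First-failure rate Σλ = 1/867.6 + 1/1830 + 1/548 = 0.00352387.
By memorylessness the expected residual is 1/Σλ = 283.779 hours, regardless of the 107.9 already elapsed.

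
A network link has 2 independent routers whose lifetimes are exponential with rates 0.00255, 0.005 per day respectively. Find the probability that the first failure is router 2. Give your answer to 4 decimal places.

0.6623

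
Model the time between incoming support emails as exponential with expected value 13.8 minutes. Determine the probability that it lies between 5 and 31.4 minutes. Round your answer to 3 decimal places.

0.593

The rate is λ = 1/13.8 = 0.0724638 per minute.
P(5 < X < 31.4) = e^(−λ·5) − e^(−λ·31.4) = 0.69606 − 0.10276 ≈ 0.593.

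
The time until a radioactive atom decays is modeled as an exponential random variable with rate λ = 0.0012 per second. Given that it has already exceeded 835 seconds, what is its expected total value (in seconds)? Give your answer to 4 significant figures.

By memorylessness, E[X | X > 835] = 835 + 1/λ = 835 + 833.333 = 1668.33 seconds.

1668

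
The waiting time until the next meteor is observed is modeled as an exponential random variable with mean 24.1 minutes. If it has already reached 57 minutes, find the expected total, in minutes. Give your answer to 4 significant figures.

81.10

The rate is λ = 1/24.1 = 0.0414938 per minute.
By memorylessness, E[X | X > 57] = 57 + 1/λ = 57 + 24.1 = 81.1 minutes.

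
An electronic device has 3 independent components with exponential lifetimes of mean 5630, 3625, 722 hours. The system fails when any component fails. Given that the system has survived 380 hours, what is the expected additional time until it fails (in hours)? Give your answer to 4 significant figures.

First-failure rate Σλ = 1/5630 + 1/3625 + 1/722 = 0.00183852.
By memorylessness the expected residual is 1/Σλ = 543.915 hours, regardless of the 380 already elapsed.

543.9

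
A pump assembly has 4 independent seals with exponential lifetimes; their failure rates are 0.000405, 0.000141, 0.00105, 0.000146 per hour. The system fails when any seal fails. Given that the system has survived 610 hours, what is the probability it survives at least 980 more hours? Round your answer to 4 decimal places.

Time to first failure ~ Exp(Σλ) with Σλ = 0.001742.
By memorylessness, P(T > 610+980 | T > 610) = P(T > 980) = e^(−0.001742·980) ≈ 0.1814.

0.1814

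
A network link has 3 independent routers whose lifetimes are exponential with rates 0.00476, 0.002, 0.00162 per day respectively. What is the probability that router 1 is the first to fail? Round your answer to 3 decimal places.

0.568

The time to first failure is exponential with rate Σλ = 0.00476 + 0.002 + 0.00162 = 0.00838.
P(router 1 first) = λ_1/Σλ = 0.00476/0.00838 ≈ 0.568.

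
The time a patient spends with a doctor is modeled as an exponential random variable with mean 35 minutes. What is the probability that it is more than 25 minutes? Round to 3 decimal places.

The rate is λ = 1/35 = 0.0285714 per minute.
P(X > 25) = e^(−λ·25) = e^(−0.71429) ≈ 0.490.

0.490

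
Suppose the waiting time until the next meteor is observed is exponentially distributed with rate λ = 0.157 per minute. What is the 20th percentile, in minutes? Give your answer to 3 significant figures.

Set 1 − e^(−λt) = 0.2, so t = −ln(0.8)/λ = 0.22314/0.157 ≈ 1.4213 minutes.

1.42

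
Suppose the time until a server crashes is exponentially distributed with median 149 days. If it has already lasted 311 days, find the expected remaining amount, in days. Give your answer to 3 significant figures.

215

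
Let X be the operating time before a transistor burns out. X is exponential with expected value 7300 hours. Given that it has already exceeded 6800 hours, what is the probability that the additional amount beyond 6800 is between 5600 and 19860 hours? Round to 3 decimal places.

0.399

The rate is λ = 1/7300 = 0.000136986 per hour.
Memoryless: the residual past 6800 is again Exp(λ).
P(5600 < residual < 19860) = e^(−λ·5600) − e^(−λ·19860) = 0.46435 − 0.06584 ≈ 0.399.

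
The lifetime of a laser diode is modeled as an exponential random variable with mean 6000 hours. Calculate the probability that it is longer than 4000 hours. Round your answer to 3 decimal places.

The rate is λ = 1/6000 = 0.000166667 per hour.
P(X > 4000) = e^(−λ·4000) = e^(−0.66667) ≈ 0.513.

0.513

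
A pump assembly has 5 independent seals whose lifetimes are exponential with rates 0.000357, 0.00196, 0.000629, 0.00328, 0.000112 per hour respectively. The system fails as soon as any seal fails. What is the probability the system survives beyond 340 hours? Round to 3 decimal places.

The time to first failure is exponential with rate Σλ = 0.000357 + 0.00196 + 0.000629 + 0.00328 + 0.000112 = 0.006338.
P(min > 340) = e^(−0.006338·340) = e^(−2.1549) ≈ 0.116.

0.116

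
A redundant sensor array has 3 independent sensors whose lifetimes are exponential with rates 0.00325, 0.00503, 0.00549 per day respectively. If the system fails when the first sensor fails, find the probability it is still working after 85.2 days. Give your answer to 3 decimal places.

The time to first failure is exponential with rate Σλ = 0.00325 + 0.00503 + 0.00549 = 0.01377.
P(min > 85.2) = e^(−0.01377·85.2) = e^(−1.1732) ≈ 0.309.

0.309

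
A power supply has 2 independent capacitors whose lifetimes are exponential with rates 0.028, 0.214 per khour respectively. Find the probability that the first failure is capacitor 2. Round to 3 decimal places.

0.884

The time to first failure is exponential with rate Σλ = 0.028 + 0.214 = 0.242.
P(capacitor 2 first) = λ_2/Σλ = 0.214/0.242 ≈ 0.884.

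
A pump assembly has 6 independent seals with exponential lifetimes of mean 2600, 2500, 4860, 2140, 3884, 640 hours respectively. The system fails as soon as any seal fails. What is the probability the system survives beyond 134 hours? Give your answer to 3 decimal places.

0.645

The first failure time is exponential with rate Σλ_i = 1/2600 + 1/2500 + 1/4860 + 1/2140 + 1/3884 + 1/640 = 0.00327763 per hour.
P(min > 134) = e^(−0.00327763·134) = e^(−0.4392) ≈ 0.645.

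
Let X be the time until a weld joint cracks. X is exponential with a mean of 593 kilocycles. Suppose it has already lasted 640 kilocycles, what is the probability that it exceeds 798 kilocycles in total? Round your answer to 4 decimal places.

The rate is λ = 1/593 = 0.00168634 per kilocycle.
The exponential is memoryless, so the remaining time is again Exp(λ): the condition X > 640 is irrelevant.
P(X > 158) = e^(−0.26644) ≈ 0.7661.

0.7661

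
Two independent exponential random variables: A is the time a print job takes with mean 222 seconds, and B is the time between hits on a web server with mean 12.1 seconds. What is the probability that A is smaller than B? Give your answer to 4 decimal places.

0.0517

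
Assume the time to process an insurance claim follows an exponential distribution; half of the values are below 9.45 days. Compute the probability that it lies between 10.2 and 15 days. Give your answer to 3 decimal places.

0.140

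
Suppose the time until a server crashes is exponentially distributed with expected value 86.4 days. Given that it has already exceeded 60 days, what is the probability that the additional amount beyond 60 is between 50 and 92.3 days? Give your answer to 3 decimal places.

The rate is λ = 1/86.4 = 0.0115741 per day.
Memoryless: the residual past 60 is again Exp(λ).
P(50 < residual < 92.3) = e^(−λ·50) − e^(−λ·92.3) = 0.56062 − 0.34360 ≈ 0.217.

0.217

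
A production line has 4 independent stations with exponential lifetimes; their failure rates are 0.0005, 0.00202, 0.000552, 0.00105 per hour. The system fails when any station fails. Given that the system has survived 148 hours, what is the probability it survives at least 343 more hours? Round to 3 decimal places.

Time to first failure ~ Exp(Σλ) with Σλ = 0.004122.
By memorylessness, P(T > 148+343 | T > 148) = P(T > 343) = e^(−0.004122·343) ≈ 0.243.

0.243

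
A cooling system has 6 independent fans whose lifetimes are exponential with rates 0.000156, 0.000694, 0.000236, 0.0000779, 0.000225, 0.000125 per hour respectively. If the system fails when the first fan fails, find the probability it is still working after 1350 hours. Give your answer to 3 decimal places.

The time to first failure is exponential with rate Σλ = 0.000156 + 0.000694 + 0.000236 + 0.0000779 + 0.000225 + 0.000125 = 0.0015139.
P(min > 1350) = e^(−0.0015139·1350) = e^(−2.0438) ≈ 0.130.

0.130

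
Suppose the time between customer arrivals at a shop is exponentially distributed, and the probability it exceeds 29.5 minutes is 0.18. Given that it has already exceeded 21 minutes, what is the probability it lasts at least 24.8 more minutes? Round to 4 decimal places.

0.2366

From e^(−λ·29.5) = 0.18, λ = −ln(0.18)/29.5 = 0.0581288.
Memoryless: P(X > 21+24.8 | X > 21) = P(X > 24.8) = e^(−0.0581288·24.8) ≈ 0.2366.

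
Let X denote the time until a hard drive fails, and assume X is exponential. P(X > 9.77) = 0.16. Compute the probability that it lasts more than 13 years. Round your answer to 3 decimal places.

0.087

e^(−λ·9.77) = 0.16 ⇒ λ = −ln(0.16)/9.77 = 0.187572.
P(X > 13) = e^(−0.187572·13) = e^(−2.4384) ≈ 0.087.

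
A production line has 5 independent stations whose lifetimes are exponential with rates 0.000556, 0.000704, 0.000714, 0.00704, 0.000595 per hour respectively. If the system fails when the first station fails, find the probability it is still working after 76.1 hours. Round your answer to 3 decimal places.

0.481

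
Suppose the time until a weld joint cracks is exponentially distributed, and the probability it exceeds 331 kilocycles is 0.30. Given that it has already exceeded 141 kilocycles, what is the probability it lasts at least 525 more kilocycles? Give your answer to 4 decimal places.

From e^(−λ·331) = 0.30, λ = −ln(0.30)/331 = 0.00363738.
Memoryless: P(X > 141+525 | X > 141) = P(X > 525) = e^(−0.00363738·525) ≈ 0.1481.

0.1481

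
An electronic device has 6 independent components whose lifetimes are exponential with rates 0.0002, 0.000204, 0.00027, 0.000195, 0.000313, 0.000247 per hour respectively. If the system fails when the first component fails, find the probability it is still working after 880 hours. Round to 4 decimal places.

The time to first failure is exponential with rate Σλ = 0.0002 + 0.000204 + 0.00027 + 0.000195 + 0.000313 + 0.000247 = 0.001429.
P(min > 880) = e^(−0.001429·880) = e^(−1.2575) ≈ 0.2844.

0.2844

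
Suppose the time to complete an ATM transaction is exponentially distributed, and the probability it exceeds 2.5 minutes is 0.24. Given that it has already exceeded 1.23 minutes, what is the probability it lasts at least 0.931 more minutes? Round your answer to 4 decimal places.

0.5877

From e^(−λ·2.5) = 0.24, λ = −ln(0.24)/2.5 = 0.570847.
Memoryless: P(X > 1.23+0.931 | X > 1.23) = P(X > 0.931) = e^(−0.570847·0.931) ≈ 0.5877.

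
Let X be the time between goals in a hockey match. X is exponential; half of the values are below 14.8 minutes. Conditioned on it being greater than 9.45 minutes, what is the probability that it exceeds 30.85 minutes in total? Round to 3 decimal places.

0.367

For an exponential, median = ln(2)/λ, so λ = ln 2 / 14.8 = 0.0468343 per minute.
The exponential is memoryless, so the remaining time is again Exp(λ): the condition X > 9.45 is irrelevant.
P(X > 21.4) = e^(−1.0023) ≈ 0.367.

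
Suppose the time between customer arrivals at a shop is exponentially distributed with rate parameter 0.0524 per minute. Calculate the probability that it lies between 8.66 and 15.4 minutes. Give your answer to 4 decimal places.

0.1890

P(8.66 < X < 15.4) = e^(−λ·8.66) − e^(−λ·15.4) = 0.63522 − 0.44621 ≈ 0.1890.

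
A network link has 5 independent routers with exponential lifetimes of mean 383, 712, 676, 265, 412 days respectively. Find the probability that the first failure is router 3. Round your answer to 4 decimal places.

0.1265

Rates: λ_i = 1/mean_i → 0.00261097, 0.00140449, 0.00147929, 0.00377358, 0.00242718; Σλ = 0.0116955.
P(router 3 first) = λ_3/Σλ = 0.00147929/0.0116955 ≈ 0.1265.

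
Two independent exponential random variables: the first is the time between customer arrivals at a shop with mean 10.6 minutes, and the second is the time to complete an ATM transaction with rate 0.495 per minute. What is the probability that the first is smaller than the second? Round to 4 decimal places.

0.1601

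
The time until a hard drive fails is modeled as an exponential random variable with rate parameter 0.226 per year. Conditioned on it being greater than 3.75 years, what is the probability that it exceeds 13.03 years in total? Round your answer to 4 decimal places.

0.1228

By the memoryless property, P(X > 3.75+9.28 | X > 3.75) = P(X > 9.28).
P(X > 9.28) = e^(−2.0973) ≈ 0.1228.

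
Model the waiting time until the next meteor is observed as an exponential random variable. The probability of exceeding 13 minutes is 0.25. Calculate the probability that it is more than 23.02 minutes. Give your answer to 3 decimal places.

0.086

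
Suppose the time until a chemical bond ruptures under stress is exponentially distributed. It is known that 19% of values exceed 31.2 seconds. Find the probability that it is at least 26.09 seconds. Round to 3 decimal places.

e^(−λ·31.2) = 0.19 ⇒ λ = −ln(0.19)/31.2 = 0.0532286.
P(X > 26.09) = e^(−0.0532286·26.09) = e^(−1.3887) ≈ 0.249.

0.249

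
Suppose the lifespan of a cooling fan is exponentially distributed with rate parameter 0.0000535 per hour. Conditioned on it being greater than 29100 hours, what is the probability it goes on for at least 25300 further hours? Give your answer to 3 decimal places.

The exponential is memoryless, so the remaining time is again Exp(λ): the condition X > 29100 is irrelevant.
P(X > 25300) = e^(−1.3536) ≈ 0.258.

0.258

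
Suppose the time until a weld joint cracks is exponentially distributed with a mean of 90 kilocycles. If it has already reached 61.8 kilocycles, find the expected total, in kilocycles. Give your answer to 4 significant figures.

The rate is λ = 1/90 = 0.0111111 per kilocycle.
By memorylessness, E[X | X > 61.8] = 61.8 + 1/λ = 61.8 + 90 = 151.8 kilocycles.

151.8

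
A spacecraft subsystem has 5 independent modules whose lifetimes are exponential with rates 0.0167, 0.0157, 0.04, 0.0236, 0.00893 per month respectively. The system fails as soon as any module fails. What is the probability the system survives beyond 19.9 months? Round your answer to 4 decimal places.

The time to first failure is exponential with rate Σλ = 0.0167 + 0.0157 + 0.04 + 0.0236 + 0.00893 = 0.10493.
P(min > 19.9) = e^(−0.10493·19.9) = e^(−2.0881) ≈ 0.1239.

0.1239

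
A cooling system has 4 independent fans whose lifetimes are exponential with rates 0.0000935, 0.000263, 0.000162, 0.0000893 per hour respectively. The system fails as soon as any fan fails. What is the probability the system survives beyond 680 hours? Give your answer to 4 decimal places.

0.6615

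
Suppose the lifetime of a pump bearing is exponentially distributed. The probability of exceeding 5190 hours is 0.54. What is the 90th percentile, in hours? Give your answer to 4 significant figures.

e^(−λ·5190) = 0.54 ⇒ λ = −ln(0.54)/5190 = 0.000118726.
90th percentile: 1 − e^(−λt) = 0.9, t = −ln(0.1)/λ = 19394.2 hours.

19390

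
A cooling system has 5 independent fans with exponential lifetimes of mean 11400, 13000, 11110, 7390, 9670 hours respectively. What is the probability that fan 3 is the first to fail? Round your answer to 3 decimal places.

Rates: λ_i = 1/mean_i → 0.0000877193, 0.0000769231, 0.000090009, 0.000135318, 0.000103413; Σλ = 0.000493382.
P(fan 3 first) = λ_3/Σλ = 0.000090009/0.000493382 ≈ 0.182.

0.182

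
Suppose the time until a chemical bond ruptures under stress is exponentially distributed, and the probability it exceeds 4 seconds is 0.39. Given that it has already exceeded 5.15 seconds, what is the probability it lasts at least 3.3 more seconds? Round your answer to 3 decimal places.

From e^(−λ·4) = 0.39, λ = −ln(0.39)/4 = 0.235402.
Memoryless: P(X > 5.15+3.3 | X > 5.15) = P(X > 3.3) = e^(−0.235402·3.3) ≈ 0.460.

0.460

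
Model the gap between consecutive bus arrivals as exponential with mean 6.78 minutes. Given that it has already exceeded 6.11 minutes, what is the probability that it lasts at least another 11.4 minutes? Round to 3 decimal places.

The rate is λ = 1/6.78 = 0.147493 per minute.
P(X > s+t | X > s) = e^(−λ(s+t))/e^(−λs) = e^(−λt), independent of s = 6.11.
P(X > 11.4) = e^(−1.6814) ≈ 0.186.

0.186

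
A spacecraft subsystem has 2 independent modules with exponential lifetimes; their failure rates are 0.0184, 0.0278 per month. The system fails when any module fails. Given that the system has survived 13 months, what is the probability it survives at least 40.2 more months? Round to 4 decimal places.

0.1561

Time to first failure ~ Exp(Σλ) with Σλ = 0.0462.
By memorylessness, P(T > 13+40.2 | T > 13) = P(T > 40.2) = e^(−0.0462·40.2) ≈ 0.1561.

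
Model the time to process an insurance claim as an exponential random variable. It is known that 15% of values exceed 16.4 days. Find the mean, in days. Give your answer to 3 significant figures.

e^(−λ·16.4) = 0.15 ⇒ λ = −ln(0.15)/16.4 = 0.115678.
Mean = 1/λ = 8.64468 days.

8.64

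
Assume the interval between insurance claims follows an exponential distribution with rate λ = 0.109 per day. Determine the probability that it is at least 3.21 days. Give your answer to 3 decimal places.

0.705

P(X > 3.21) = e^(−λ·3.21) = e^(−0.34989) ≈ 0.705.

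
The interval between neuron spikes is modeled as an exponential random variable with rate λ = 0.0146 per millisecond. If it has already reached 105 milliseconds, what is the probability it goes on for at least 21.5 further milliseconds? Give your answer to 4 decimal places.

0.7306

The exponential is memoryless, so the remaining time is again Exp(λ): the condition X > 105 is irrelevant.
P(X > 21.5) = e^(−0.3139) ≈ 0.7306.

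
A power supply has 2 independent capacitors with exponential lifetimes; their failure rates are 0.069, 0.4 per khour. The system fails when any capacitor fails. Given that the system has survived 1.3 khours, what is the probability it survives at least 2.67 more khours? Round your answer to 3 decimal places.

Time to first failure ~ Exp(Σλ) with Σλ = 0.469.
By memorylessness, P(T > 1.3+2.67 | T > 1.3) = P(T > 2.67) = e^(−0.469·2.67) ≈ 0.286.

0.286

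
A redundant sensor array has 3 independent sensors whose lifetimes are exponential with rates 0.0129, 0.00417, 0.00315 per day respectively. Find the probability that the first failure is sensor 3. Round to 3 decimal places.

0.156

The time to first failure is exponential with rate Σλ = 0.0129 + 0.00417 + 0.00315 = 0.02022.
P(sensor 3 first) = λ_3/Σλ = 0.00315/0.02022 ≈ 0.156.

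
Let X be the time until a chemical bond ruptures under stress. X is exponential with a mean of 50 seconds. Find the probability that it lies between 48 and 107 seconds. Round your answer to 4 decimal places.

0.2652

The rate is λ = 1/50 = 0.02 per second.
P(48 < X < 107) = e^(−λ·48) − e^(−λ·107) = 0.38289 − 0.11765 ≈ 0.2652.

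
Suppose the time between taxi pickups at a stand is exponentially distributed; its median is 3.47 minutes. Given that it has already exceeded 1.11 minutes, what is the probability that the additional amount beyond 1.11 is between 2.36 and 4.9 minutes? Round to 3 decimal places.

For an exponential, median = ln(2)/λ, so λ = ln 2 / 3.47 = 0.199754 per minute.
Memoryless: the residual past 1.11 is again Exp(λ).
P(2.36 < residual < 4.9) = e^(−λ·2.36) − e^(−λ·4.9) = 0.62412 − 0.37576 ≈ 0.248.

0.248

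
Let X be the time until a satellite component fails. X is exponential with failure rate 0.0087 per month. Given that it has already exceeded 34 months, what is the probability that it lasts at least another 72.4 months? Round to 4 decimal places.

0.5327

By the memoryless property, P(X > 34+72.4 | X > 34) = P(X > 72.4).
P(X > 72.4) = e^(−0.62988) ≈ 0.5327.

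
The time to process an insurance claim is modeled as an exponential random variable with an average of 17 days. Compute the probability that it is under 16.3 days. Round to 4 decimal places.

0.6167

The rate is λ = 1/17 = 0.0588235 per day.
P(X ≤ 16.3) = 1 − e^(−λ·16.3) = 1 − e^(−0.95882) ≈ 0.6167.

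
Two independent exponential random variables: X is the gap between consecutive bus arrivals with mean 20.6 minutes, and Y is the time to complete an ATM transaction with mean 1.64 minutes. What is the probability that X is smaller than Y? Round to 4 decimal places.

0.0737

λ_1 = 1/20.6 = 0.0485437, λ_2 = 1/1.64 = 0.609756.
For independent exponentials, P(X < Y) = λ_1/(λ_1+λ_2) = 0.0485437/0.6583 ≈ 0.0737.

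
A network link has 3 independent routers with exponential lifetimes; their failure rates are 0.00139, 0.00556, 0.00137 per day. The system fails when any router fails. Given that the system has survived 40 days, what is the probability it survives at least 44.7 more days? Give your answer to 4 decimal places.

0.6894

Time to first failure ~ Exp(Σλ) with Σλ = 0.00832.
By memorylessness, P(T > 40+44.7 | T > 40) = P(T > 44.7) = e^(−0.00832·44.7) ≈ 0.6894.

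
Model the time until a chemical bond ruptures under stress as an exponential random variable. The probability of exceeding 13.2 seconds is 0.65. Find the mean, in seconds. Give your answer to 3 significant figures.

30.6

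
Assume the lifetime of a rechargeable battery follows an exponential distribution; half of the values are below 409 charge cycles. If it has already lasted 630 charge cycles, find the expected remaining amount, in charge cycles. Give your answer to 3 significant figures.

590

For an exponential, median = ln(2)/λ, so λ = ln 2 / 409 = 0.00169474 per charge cycle.
By memorylessness, the remaining amount past any threshold is again Exp(λ) with mean 1/λ = 590.062 charge cycles.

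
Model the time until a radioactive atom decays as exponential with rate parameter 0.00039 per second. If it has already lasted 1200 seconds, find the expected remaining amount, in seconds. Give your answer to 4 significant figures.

By memorylessness, the remaining amount past any threshold is again Exp(λ) with mean 1/λ = 2564.1 seconds.

2564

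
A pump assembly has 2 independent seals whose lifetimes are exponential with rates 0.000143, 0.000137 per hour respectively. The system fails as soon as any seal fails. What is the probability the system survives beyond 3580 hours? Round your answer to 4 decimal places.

0.3670

The time to first failure is exponential with rate Σλ = 0.000143 + 0.000137 = 0.00028.
P(min > 3580) = e^(−0.00028·3580) = e^(−1.0024) ≈ 0.3670.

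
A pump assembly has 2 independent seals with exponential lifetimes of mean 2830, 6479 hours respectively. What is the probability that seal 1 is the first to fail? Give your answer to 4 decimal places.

0.6960

Rates: λ_i = 1/mean_i → 0.000353357, 0.000154345; Σλ = 0.000507702.
P(seal 1 first) = λ_1/Σλ = 0.000353357/0.000507702 ≈ 0.6960.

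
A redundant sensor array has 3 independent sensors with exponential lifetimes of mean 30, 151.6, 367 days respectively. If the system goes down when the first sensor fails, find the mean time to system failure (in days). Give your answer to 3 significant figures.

The first failure time is exponential with rate Σλ_i = 1/30 + 1/151.6 + 1/367 = 0.0426544 per day.
E[min] = 1/Σλ = 1/0.0426544 = 23.4442 days.

23.4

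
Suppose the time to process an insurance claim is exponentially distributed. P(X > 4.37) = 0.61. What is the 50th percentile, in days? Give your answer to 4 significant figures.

e^(−λ·4.37) = 0.61 ⇒ λ = −ln(0.61)/4.37 = 0.113111.
50th percentile: 1 − e^(−λt) = 0.5, t = −ln(0.5)/λ = 6.12801 days.

6.128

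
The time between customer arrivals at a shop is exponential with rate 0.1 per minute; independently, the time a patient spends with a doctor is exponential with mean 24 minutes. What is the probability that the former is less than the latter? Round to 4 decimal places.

λ_1 = 0.1, λ_2 = 1/24 = 0.0416667.
For independent exponentials, P(the former < the latter) = λ_1/(λ_1+λ_2) = 0.1/0.141667 ≈ 0.7059.

0.7059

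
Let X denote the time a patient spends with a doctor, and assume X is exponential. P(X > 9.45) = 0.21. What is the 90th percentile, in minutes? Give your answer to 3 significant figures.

13.9

e^(−λ·9.45) = 0.21 ⇒ λ = −ln(0.21)/9.45 = 0.165148.
90th percentile: 1 − e^(−λt) = 0.9, t = −ln(0.1)/λ = 13.9426 minutes.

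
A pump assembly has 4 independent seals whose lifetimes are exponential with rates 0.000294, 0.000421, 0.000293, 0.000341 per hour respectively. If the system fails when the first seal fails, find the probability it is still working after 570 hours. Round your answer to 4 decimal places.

The time to first failure is exponential with rate Σλ = 0.000294 + 0.000421 + 0.000293 + 0.000341 = 0.001349.
P(min > 570) = e^(−0.001349·570) = e^(−0.76893) ≈ 0.4635.

0.4635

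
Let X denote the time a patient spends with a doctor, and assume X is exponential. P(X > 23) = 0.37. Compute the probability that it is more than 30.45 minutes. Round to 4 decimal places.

0.2681

e^(−λ·23) = 0.37 ⇒ λ = −ln(0.37)/23 = 0.0432284.
P(X > 30.45) = e^(−0.0432284·30.45) = e^(−1.3163) ≈ 0.2681.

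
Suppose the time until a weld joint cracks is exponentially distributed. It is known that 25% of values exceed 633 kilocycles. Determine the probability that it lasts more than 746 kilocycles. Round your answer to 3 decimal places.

e^(−λ·633) = 0.25 ⇒ λ = −ln(0.25)/633 = 0.00219004.
P(X > 746) = e^(−0.00219004·746) = e^(−1.6338) ≈ 0.195.

0.195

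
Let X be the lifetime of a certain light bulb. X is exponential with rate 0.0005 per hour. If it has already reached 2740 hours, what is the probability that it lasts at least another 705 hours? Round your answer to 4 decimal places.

P(X > s+t | X > s) = e^(−λ(s+t))/e^(−λs) = e^(−λt), independent of s = 2740.
P(X > 705) = e^(−0.3525) ≈ 0.7029.

0.7029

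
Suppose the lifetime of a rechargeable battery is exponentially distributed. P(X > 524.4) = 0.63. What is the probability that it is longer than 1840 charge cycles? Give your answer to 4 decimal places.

0.1977

e^(−λ·524.4) = 0.63 ⇒ λ = −ln(0.63)/524.4 = 0.000881074.
P(X > 1840) = e^(−0.000881074·1840) = e^(−1.6212) ≈ 0.1977.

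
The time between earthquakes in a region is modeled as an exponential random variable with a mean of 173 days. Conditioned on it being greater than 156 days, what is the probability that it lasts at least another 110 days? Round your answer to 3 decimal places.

0.529

The rate is λ = 1/173 = 0.00578035 per day.
P(X > s+t | X > s) = e^(−λ(s+t))/e^(−λs) = e^(−λt), independent of s = 156.
P(X > 110) = e^(−0.63584) ≈ 0.529.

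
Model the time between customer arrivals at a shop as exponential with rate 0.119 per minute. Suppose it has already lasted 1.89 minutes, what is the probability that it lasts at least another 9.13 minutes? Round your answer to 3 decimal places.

0.337

P(X > s+t | X > s) = e^(−λ(s+t))/e^(−λs) = e^(−λt), independent of s = 1.89.
P(X > 9.13) = e^(−1.0865) ≈ 0.337.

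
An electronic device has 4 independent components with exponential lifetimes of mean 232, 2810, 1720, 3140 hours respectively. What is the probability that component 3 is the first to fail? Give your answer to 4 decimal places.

Rates: λ_i = 1/mean_i → 0.00431034, 0.000355872, 0.000581395, 0.000318471; Σλ = 0.00556608.
P(component 3 first) = λ_3/Σλ = 0.000581395/0.00556608 ≈ 0.1045.

0.1045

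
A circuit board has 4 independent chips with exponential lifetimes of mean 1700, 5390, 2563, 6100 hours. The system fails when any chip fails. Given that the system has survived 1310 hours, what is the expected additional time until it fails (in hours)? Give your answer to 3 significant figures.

First-failure rate Σλ = 1/1700 + 1/5390 + 1/2563 + 1/6100 = 0.00132787.
By memorylessness the expected residual is 1/Σλ = 753.088 hours, regardless of the 1310 already elapsed.

753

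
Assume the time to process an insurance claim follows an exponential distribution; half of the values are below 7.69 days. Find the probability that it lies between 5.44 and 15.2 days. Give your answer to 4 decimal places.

For an exponential, median = ln(2)/λ, so λ = ln 2 / 7.69 = 0.0901362 per day.
P(5.44 < X < 15.2) = e^(−λ·5.44) − e^(−λ·15.2) = 0.61242 − 0.25409 ≈ 0.3583.

0.3583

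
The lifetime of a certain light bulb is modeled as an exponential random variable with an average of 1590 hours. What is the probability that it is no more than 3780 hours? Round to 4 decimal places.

0.9072

The rate is λ = 1/1590 = 0.000628931 per hour.
P(X ≤ 3780) = 1 − e^(−λ·3780) = 1 − e^(−2.3774) ≈ 0.9072.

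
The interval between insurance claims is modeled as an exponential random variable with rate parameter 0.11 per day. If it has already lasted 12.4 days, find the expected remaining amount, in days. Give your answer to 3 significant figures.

By memorylessness, the remaining amount past any threshold is again Exp(λ) with mean 1/λ = 9.09091 days.

9.09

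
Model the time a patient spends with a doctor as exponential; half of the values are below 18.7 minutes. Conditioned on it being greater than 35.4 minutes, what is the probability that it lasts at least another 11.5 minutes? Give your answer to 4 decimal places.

For an exponential, median = ln(2)/λ, so λ = ln 2 / 18.7 = 0.0370667 per minute.
By the memoryless property, P(X > 35.4+11.5 | X > 35.4) = P(X > 11.5).
P(X > 11.5) = e^(−0.42627) ≈ 0.6529.

0.6529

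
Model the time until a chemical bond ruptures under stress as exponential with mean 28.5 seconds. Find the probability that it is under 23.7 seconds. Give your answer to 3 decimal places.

0.565

The rate is λ = 1/28.5 = 0.0350877 per second.
P(X ≤ 23.7) = 1 − e^(−λ·23.7) = 1 − e^(−0.83158) ≈ 0.565.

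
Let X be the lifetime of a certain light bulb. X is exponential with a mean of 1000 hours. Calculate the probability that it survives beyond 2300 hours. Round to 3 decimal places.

0.100

The rate is λ = 1/1000 = 0.001 per hour.
P(X > 2300) = e^(−λ·2300) = e^(−2.3) ≈ 0.100.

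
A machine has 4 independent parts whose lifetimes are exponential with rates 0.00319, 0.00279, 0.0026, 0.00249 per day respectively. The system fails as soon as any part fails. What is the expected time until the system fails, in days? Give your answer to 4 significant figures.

The time to first failure is exponential with rate Σλ = 0.00319 + 0.00279 + 0.0026 + 0.00249 = 0.01107.
E[min] = 1/Σλ = 1/0.01107 = 90.3342 days.

90.33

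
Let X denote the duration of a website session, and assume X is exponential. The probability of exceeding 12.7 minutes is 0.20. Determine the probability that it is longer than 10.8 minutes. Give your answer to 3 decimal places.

e^(−λ·12.7) = 0.20 ⇒ λ = −ln(0.20)/12.7 = 0.126727.
P(X > 10.8) = e^(−0.126727·10.8) = e^(−1.3687) ≈ 0.254.

0.254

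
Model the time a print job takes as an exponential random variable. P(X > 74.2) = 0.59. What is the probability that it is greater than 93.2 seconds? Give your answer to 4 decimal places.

e^(−λ·74.2) = 0.59 ⇒ λ = −ln(0.59)/74.2 = 0.00711095.
P(X > 93.2) = e^(−0.00711095·93.2) = e^(−0.66274) ≈ 0.5154.

0.5154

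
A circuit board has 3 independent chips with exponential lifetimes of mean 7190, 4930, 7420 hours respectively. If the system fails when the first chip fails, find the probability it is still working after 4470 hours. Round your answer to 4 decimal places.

The first failure time is exponential with rate Σλ_i = 1/7190 + 1/4930 + 1/7420 = 0.000476693 per hour.
P(min > 4470) = e^(−0.000476693·4470) = e^(−2.1308) ≈ 0.1187.

0.1187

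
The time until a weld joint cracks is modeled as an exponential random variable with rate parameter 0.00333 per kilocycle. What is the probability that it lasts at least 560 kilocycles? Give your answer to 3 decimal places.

0.155

P(X > 560) = e^(−λ·560) = e^(−1.8648) ≈ 0.155.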